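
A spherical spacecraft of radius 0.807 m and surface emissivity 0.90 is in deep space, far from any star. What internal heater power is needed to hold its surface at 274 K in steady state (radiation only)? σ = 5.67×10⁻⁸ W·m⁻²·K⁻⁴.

P ≈ 2350 W

P = εσ·4πr²·T⁴.
4πr² = 8.184 m²; T⁴ = 5.636×10⁹ K⁴.
P = 0.90·5.67×10⁻⁸·8.184·5.636×10⁹.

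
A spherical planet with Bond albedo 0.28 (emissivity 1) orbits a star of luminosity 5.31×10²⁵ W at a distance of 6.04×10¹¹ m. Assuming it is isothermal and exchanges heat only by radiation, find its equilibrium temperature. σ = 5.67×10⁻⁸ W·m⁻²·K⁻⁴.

First find the stellar flux at distance d: S = L/(4πd²) = 5.31×10²⁵/(4π·(6.04×10¹¹)²) = 11.58 W/m².
For an isothermal sphere, absorbed (1−a)S·πr² = emitted σ·4πr²·T⁴, so T⁴ = (1−a)S/(4σ).
T⁴ = 0.720·11.58/(4·5.67×10⁻⁸) = 3.677×10⁷ K⁴.

T ≈ 77.9 K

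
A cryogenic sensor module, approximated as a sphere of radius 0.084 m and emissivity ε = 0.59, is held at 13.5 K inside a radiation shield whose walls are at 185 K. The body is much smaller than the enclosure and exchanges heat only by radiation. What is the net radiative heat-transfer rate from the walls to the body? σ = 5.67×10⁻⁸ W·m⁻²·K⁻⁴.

P_net ≈ 3.47 W

For a small grey body in a large enclosure: P_net = εσA(T_body⁴ − T_wall⁴).
A = 4πr² = 0.08867 m²; T_body⁴ − T_wall⁴ = 33220 − 1.171×10⁹ = -1.171×10⁹ K⁴.
|P_net| = 0.59·5.67×10⁻⁸·0.08867·1.171×10⁹.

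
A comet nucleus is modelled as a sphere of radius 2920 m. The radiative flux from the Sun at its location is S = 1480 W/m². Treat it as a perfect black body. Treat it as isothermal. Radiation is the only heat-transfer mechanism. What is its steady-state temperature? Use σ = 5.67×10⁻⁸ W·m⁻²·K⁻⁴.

At equilibrium, absorbed power = emitted power.
Absorbing cross-section = πr² = 2.679×10⁷ m²; emitting surface = 4πr² = 1.071×10⁸ m² (ratio 4).
S·A_cross = εσ·A_surf·T⁴  ⇒  T⁴ = S/(4σ).
T⁴ = 1.00·1480/(4·5.67×10⁻⁸) = 6.526×10⁹ K⁴.
T = (6.526×10⁹)^(1/4).

T ≈ 284 K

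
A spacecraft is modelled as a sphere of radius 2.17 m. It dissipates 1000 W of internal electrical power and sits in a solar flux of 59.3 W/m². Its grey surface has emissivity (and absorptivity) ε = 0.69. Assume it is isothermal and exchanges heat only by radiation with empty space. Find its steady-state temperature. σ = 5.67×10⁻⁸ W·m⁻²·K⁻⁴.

At steady state, absorbed solar power + internal power = radiated power.
Absorbed: α·S·A_cross = 0.69·59.3·14.79 = 605.3 W (cross-section πr²).
Total input = 605.3 + 1000 = 1605 W.
Radiated: εσ·A_surf·T⁴ with A_surf = 4πr² = 59.17 m².
T⁴ = 1605/(0.69·5.67×10⁻⁸·59.17) = 6.934×10⁸ K⁴.

T ≈ 162 K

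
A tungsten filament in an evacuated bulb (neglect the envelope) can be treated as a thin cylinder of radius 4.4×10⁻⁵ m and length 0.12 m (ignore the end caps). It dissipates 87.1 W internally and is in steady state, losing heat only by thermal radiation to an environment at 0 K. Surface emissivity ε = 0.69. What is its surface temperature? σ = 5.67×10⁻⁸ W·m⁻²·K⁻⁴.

Steady state: internal power = radiated power, P = εσA T⁴.
Radiating area A = 2πrL = 3.318×10⁻⁵ m².
T⁴ = P/(εσA) = 87.1/(0.69·5.67×10⁻⁸·3.318×10⁻⁵) = 6.711×10¹³ K⁴.
T = (6.711×10¹³)^(1/4).

T ≈ 2860 K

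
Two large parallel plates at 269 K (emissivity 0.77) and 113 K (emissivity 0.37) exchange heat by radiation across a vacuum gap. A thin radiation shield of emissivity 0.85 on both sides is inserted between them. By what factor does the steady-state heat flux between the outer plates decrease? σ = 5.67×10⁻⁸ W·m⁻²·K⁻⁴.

factor ≈ 1.45

Without shield: q₀ = σΔ(T⁴)/(1/ε₁+1/ε₂−1) with denominator 3.001.
With shield the two gaps are in series; the resistances add: (1/ε₁+1/ε_s−1)+(1/ε_s+1/ε₂−1) = 1.475+2.879 = 4.354.
Heat-flux ratio q₀/q = 4.354/3.001.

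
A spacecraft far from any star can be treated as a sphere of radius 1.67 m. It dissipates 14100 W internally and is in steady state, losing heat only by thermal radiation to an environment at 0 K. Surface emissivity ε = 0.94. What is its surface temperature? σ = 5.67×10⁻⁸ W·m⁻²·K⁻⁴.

Steady state: internal power = radiated power, P = εσA T⁴.
Radiating area A = 4πr² = 35.05 m².
T⁴ = P/(εσA) = 14100/(0.94·5.67×10⁻⁸·35.05) = 7.549×10⁹ K⁴.
T = (7.549×10⁹)^(1/4).

T ≈ 295 K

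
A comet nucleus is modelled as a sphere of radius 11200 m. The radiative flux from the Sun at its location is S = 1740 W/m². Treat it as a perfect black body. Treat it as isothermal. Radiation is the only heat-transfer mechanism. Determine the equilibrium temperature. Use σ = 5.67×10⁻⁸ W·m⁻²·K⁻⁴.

T ≈ 296 K

At equilibrium, absorbed power = emitted power.
Absorbing cross-section = πr² = 3.941×10⁸ m²; emitting surface = 4πr² = 1.576×10⁹ m² (ratio 4).
S·A_cross = εσ·A_surf·T⁴  ⇒  T⁴ = S/(4σ).
T⁴ = 1.00·1740/(4·5.67×10⁻⁸) = 7.672×10⁹ K⁴.
T = (7.672×10⁹)^(1/4).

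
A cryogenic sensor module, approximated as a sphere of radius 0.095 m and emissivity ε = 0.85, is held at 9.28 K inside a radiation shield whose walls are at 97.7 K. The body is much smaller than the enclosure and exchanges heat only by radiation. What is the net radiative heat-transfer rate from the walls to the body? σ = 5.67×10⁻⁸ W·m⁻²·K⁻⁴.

P_net ≈ 0.498 W

For a small grey body in a large enclosure: P_net = εσA(T_body⁴ − T_wall⁴).
A = 4πr² = 0.1134 m²; T_body⁴ − T_wall⁴ = 7416 − 9.111×10⁷ = -9.111×10⁷ K⁴.
|P_net| = 0.85·5.67×10⁻⁸·0.1134·9.111×10⁷.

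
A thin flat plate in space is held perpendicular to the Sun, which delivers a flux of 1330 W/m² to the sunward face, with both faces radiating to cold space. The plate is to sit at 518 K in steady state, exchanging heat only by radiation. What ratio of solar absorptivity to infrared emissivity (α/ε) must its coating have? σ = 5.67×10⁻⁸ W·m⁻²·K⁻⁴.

Balance: αS·A = εσ·2A·T⁴ ⇒ α/ε = 2σT⁴/S.
α/ε = 2·5.67×10⁻⁸·(518)⁴/1330 = 2·5.67×10⁻⁸·7.200×10¹⁰/1330.

α/ε ≈ 6.14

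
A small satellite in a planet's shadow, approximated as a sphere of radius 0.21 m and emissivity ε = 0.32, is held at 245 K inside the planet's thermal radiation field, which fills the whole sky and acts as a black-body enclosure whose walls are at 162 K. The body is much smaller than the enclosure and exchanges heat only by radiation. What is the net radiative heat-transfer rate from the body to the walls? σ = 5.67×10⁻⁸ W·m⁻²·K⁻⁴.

For a small grey body in a large enclosure: P_net = εσA(T_body⁴ − T_wall⁴).
A = 4πr² = 0.5542 m²; T_body⁴ − T_wall⁴ = 3.603×10⁹ − 6.887×10⁸ = 2.914×10⁹ K⁴.
|P_net| = 0.32·5.67×10⁻⁸·0.5542·2.914×10⁹.

P_net ≈ 29.3 W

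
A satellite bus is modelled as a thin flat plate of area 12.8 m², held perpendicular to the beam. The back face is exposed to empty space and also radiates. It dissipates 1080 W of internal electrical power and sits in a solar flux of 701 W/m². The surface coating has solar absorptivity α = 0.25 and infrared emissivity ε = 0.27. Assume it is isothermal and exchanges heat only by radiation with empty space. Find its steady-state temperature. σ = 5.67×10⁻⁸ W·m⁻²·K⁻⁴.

T ≈ 303 K

At steady state, absorbed solar power + internal power = radiated power.
Absorbed: α·S·A_cross = 0.25·701·12.80 = 2243 W (cross-section A).
Total input = 2243 + 1080 = 3323 W.
Radiated: εσ·A_surf·T⁴ with A_surf = 2A = 25.60 m².
T⁴ = 3323/(0.27·5.67×10⁻⁸·25.60) = 8.479×10⁹ K⁴.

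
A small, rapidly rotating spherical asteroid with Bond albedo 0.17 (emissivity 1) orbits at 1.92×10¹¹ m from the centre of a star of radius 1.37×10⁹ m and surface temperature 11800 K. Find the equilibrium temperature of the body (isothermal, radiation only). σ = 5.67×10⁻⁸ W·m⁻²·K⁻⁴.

The star's surface emits σT_*⁴; at distance d the flux is S = σT_*⁴(R_*/d)².
S = 5.67×10⁻⁸·(11800)⁴·(1.37×10⁹/1.92×10¹¹)² = 55970 W/m².
For an isothermal sphere T⁴ = (1−a)S/(4σ) = 2.048×10¹¹ K⁴.

T ≈ 673 K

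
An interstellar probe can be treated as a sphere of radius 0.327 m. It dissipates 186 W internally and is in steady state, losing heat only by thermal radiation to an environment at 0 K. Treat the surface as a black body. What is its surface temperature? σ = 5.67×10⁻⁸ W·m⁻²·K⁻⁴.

T ≈ 222 K

Steady state: internal power = radiated power, P = εσA T⁴.
Radiating area A = 4πr² = 1.344 m².
T⁴ = P/(εσA) = 186/(1.0·5.67×10⁻⁸·1.344) = 2.441×10⁹ K⁴.
T = (2.441×10⁹)^(1/4).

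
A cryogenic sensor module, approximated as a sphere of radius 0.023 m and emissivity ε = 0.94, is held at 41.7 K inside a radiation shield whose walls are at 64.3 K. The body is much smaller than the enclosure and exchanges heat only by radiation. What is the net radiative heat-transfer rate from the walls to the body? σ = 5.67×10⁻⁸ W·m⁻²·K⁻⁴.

For a small grey body in a large enclosure: P_net = εσA(T_body⁴ − T_wall⁴).
A = 4πr² = 0.006648 m²; T_body⁴ − T_wall⁴ = 3.024×10⁶ − 1.709×10⁷ = -1.407×10⁷ K⁴.
|P_net| = 0.94·5.67×10⁻⁸·0.006648·1.407×10⁷.

P_net ≈ 0.00499 W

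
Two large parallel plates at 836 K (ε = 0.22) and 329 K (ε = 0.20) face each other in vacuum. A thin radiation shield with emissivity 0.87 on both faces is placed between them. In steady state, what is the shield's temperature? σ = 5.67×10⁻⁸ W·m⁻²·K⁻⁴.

T_s ≈ 715 K

In steady state the net flux on the hot side equals that on the cold side.
σ(T₁⁴−T_s⁴)/D₁ = σ(T_s⁴−T₂⁴)/D₂, with D₁ = 1/ε₁+1/ε_s−1 = 4.695, D₂ = 1/ε_s+1/ε₂−1 = 5.149.
Solve for T_s⁴: T_s⁴ = (D₂·T₁⁴ + D₁·T₂⁴)/(D₁+D₂) = 2.611×10¹¹ K⁴.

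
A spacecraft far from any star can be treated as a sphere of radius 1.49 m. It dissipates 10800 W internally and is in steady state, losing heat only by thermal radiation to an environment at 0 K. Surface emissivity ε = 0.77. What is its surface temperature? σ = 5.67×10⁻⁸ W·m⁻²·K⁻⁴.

Steady state: internal power = radiated power, P = εσA T⁴.
Radiating area A = 4πr² = 27.90 m².
T⁴ = P/(εσA) = 10800/(0.77·5.67×10⁻⁸·27.90) = 8.867×10⁹ K⁴.
T = (8.867×10⁹)^(1/4).

T ≈ 307 K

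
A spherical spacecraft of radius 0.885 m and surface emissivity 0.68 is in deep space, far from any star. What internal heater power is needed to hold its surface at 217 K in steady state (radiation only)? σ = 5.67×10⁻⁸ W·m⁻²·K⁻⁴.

P ≈ 841 W

P = εσ·4πr²·T⁴.
4πr² = 9.842 m²; T⁴ = 2.217×10⁹ K⁴.
P = 0.68·5.67×10⁻⁸·9.842·2.217×10⁹.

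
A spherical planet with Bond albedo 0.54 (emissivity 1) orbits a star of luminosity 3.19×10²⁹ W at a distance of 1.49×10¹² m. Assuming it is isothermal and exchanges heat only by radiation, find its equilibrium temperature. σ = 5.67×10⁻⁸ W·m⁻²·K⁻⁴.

T ≈ 390 K

First find the stellar flux at distance d: S = L/(4πd²) = 3.19×10²⁹/(4π·(1.49×10¹²)²) = 11430 W/m².
For an isothermal sphere, absorbed (1−a)S·πr² = emitted σ·4πr²·T⁴, so T⁴ = (1−a)S/(4σ).
T⁴ = 0.460·11430/(4·5.67×10⁻⁸) = 2.319×10¹⁰ K⁴.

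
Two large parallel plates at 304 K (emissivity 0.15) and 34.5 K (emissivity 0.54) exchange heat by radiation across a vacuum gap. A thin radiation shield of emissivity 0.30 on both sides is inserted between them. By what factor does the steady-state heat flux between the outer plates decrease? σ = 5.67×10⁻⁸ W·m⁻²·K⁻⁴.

Without shield: q₀ = σΔ(T⁴)/(1/ε₁+1/ε₂−1) with denominator 7.519.
With shield the two gaps are in series; the resistances add: (1/ε₁+1/ε_s−1)+(1/ε_s+1/ε₂−1) = 9.000+4.185 = 13.19.
Heat-flux ratio q₀/q = 13.19/7.519.

factor ≈ 1.75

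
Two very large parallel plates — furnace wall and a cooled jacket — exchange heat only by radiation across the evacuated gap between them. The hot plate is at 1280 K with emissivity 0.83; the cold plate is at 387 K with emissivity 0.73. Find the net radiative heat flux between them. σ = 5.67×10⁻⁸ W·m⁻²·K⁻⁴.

For two infinite grey parallel plates, q = σ(T₁⁴ − T₂⁴)/(1/ε₁ + 1/ε₂ − 1).
T₁⁴ − T₂⁴ = 2.684×10¹² − 2.243×10¹⁰ = 2.662×10¹² K⁴.
1/ε₁ + 1/ε₂ − 1 = 1.205 + 1.370 − 1 = 1.575.
q = 5.67×10⁻⁸ × 2.662×10¹² / 1.575.

q ≈ 95800 W/m²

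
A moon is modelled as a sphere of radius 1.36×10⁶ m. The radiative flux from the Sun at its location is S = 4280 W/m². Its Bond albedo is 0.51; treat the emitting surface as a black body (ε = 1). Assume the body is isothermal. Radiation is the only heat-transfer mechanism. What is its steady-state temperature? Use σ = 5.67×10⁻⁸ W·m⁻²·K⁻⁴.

T ≈ 310 K

At equilibrium, absorbed power = emitted power.
Absorbing cross-section = πr² = 5.811×10¹² m²; emitting surface = 4πr² = 2.324×10¹³ m² (ratio 4).
(1−a)S·A_cross = εσ·A_surf·T⁴  ⇒  T⁴ = (1−a)S/(4σ).
T⁴ = 0.490·4280/(4·5.67×10⁻⁸) = 9.247×10⁹ K⁴.
T = (9.247×10⁹)^(1/4).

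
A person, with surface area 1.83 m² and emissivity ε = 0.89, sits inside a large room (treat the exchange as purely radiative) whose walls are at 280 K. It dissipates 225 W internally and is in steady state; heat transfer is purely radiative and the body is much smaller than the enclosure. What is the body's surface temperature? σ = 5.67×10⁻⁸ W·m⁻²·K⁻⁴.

T ≈ 304 K

For a small grey body in a large enclosure, net radiated power = εσA(T⁴ − T_w⁴).
Steady state: P = εσA(T⁴ − T_w⁴) with A = 1.83 m².
T⁴ = P/(εσA) + T_w⁴ = 225/(0.89·5.67×10⁻⁸·1.830) + (280)⁴
    = 2.436×10⁹ + 6.147×10⁹ = 8.583×10⁹ K⁴.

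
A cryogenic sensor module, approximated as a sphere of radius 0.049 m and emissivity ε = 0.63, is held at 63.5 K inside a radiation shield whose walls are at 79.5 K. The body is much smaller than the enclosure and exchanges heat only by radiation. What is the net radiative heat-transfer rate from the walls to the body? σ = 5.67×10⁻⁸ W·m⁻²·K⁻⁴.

For a small grey body in a large enclosure: P_net = εσA(T_body⁴ − T_wall⁴).
A = 4πr² = 0.03017 m²; T_body⁴ − T_wall⁴ = 1.626×10⁷ − 3.995×10⁷ = -2.369×10⁷ K⁴.
|P_net| = 0.63·5.67×10⁻⁸·0.03017·2.369×10⁷.

P_net ≈ 0.0255 W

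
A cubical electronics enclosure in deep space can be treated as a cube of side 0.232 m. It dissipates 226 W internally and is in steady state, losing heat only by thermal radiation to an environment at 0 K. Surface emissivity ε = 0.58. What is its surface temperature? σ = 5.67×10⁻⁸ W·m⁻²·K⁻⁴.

T ≈ 382 K

Steady state: internal power = radiated power, P = εσA T⁴.
Radiating area A = 6L² = 0.3229 m².
T⁴ = P/(εσA) = 226/(0.58·5.67×10⁻⁸·0.3229) = 2.128×10¹⁰ K⁴.
T = (2.128×10¹⁰)^(1/4).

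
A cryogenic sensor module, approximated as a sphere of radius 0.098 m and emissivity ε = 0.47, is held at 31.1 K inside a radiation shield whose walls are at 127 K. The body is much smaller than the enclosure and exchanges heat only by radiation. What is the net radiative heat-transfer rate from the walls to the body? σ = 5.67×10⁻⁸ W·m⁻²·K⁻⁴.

For a small grey body in a large enclosure: P_net = εσA(T_body⁴ − T_wall⁴).
A = 4πr² = 0.1207 m²; T_body⁴ − T_wall⁴ = 9.355×10⁵ − 2.601×10⁸ = -2.592×10⁸ K⁴.
|P_net| = 0.47·5.67×10⁻⁸·0.1207·2.592×10⁸.

P_net ≈ 0.834 W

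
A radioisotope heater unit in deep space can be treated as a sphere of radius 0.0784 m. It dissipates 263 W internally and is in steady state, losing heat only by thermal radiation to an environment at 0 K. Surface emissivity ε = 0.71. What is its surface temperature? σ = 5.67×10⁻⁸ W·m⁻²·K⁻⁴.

T ≈ 539 K

Steady state: internal power = radiated power, P = εσA T⁴.
Radiating area A = 4πr² = 0.07724 m².
T⁴ = P/(εσA) = 263/(0.71·5.67×10⁻⁸·0.07724) = 8.458×10¹⁰ K⁴.
T = (8.458×10¹⁰)^(1/4).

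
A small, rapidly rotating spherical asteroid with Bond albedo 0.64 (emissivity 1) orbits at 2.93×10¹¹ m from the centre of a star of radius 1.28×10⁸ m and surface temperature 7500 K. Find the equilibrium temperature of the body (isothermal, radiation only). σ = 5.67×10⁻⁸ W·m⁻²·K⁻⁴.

T ≈ 85.9 K

The star's surface emits σT_*⁴; at distance d the flux is S = σT_*⁴(R_*/d)².
S = 5.67×10⁻⁸·(7500)⁴·(1.28×10⁸/2.93×10¹¹)² = 34.24 W/m².
For an isothermal sphere T⁴ = (1−a)S/(4σ) = 5.435×10⁷ K⁴.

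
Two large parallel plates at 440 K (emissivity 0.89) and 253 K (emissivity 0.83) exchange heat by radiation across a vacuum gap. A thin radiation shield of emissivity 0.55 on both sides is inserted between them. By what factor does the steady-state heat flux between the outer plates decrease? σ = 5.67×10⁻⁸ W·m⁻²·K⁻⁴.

factor ≈ 2.98

Without shield: q₀ = σΔ(T⁴)/(1/ε₁+1/ε₂−1) with denominator 1.328.
With shield the two gaps are in series; the resistances add: (1/ε₁+1/ε_s−1)+(1/ε_s+1/ε₂−1) = 1.942+2.023 = 3.965.
Heat-flux ratio q₀/q = 3.965/1.328.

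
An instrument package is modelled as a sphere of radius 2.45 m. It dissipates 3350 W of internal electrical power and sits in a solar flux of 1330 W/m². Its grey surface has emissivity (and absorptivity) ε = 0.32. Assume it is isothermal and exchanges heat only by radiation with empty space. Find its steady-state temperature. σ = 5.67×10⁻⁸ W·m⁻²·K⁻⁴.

T ≈ 302 K

At steady state, absorbed solar power + internal power = radiated power.
Absorbed: α·S·A_cross = 0.32·1330·18.86 = 8026 W (cross-section πr²).
Total input = 8026 + 3350 = 11380 W.
Radiated: εσ·A_surf·T⁴ with A_surf = 4πr² = 75.43 m².
T⁴ = 11380/(0.32·5.67×10⁻⁸·75.43) = 8.312×10⁹ K⁴.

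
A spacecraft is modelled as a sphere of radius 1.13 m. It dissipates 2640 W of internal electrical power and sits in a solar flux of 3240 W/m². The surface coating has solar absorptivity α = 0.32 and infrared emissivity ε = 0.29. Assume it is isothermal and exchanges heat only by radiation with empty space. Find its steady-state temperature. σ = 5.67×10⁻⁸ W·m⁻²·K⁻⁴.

At steady state, absorbed solar power + internal power = radiated power.
Absorbed: α·S·A_cross = 0.32·3240·4.011 = 4159 W (cross-section πr²).
Total input = 4159 + 2640 = 6799 W.
Radiated: εσ·A_surf·T⁴ with A_surf = 4πr² = 16.05 m².
T⁴ = 6799/(0.29·5.67×10⁻⁸·16.05) = 2.577×10¹⁰ K⁴.

T ≈ 401 K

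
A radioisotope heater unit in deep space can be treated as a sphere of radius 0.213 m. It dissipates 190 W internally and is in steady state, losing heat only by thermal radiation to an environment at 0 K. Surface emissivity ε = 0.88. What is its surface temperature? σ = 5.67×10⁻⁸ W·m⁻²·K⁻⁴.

Steady state: internal power = radiated power, P = εσA T⁴.
Radiating area A = 4πr² = 0.5701 m².
T⁴ = P/(εσA) = 190/(0.88·5.67×10⁻⁸·0.5701) = 6.679×10⁹ K⁴.
T = (6.679×10⁹)^(1/4).

T ≈ 286 K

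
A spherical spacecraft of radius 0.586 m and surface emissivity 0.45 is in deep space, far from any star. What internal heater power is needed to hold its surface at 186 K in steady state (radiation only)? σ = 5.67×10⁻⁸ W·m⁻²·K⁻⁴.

P ≈ 132 W

P = εσ·4πr²·T⁴.
4πr² = 4.315 m²; T⁴ = 1.197×10⁹ K⁴.
P = 0.45·5.67×10⁻⁸·4.315·1.197×10⁹.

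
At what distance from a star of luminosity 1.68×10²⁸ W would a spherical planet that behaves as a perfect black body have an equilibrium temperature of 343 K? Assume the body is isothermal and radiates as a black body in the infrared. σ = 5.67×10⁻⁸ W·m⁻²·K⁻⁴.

For an isothermal black-emitting sphere, (1−a)S·πr² = σ·4πr²·T⁴ ⇒ S = 4σT⁴/(1−a).
S = 4·5.67×10⁻⁸·(343)⁴/1.00 = 3139 W/m².
Flux falls as S = L/(4πd²), so d = √(L/(4πS)) = √(1.68×10²⁸/(4π·3139)).

d ≈ 6.53×10¹¹ m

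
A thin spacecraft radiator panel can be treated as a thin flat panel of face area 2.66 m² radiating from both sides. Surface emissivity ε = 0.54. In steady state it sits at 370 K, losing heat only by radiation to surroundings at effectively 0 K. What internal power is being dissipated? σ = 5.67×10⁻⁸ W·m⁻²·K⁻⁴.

P ≈ 3050 W

Steady state: P = εσA T⁴.
A = 2·2.66 = 5.320 m²; T⁴ = (370)⁴ = 1.874×10¹⁰ K⁴.
P = 0.54 × 5.67×10⁻⁸ × 5.320 × 1.874×10¹⁰.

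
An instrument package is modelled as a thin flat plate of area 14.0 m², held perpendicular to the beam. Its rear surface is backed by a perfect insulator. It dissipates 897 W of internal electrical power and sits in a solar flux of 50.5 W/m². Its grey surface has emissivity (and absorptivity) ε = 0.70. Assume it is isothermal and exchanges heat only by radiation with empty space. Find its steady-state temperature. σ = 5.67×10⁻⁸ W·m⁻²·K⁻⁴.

T ≈ 224 K

At steady state, absorbed solar power + internal power = radiated power.
Absorbed: α·S·A_cross = 0.70·50.5·14.00 = 494.9 W (cross-section A).
Total input = 494.9 + 897 = 1392 W.
Radiated: εσ·A_surf·T⁴ with A_surf = A = 14.00 m².
T⁴ = 1392/(0.70·5.67×10⁻⁸·14.00) = 2.505×10⁹ K⁴.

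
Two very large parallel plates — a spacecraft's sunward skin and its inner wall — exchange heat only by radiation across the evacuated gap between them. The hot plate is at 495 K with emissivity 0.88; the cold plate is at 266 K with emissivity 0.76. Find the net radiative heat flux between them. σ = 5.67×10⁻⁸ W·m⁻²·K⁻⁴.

For two infinite grey parallel plates, q = σ(T₁⁴ − T₂⁴)/(1/ε₁ + 1/ε₂ − 1).
T₁⁴ − T₂⁴ = 6.004×10¹⁰ − 5.006×10⁹ = 5.503×10¹⁰ K⁴.
1/ε₁ + 1/ε₂ − 1 = 1.136 + 1.316 − 1 = 1.452.
q = 5.67×10⁻⁸ × 5.503×10¹⁰ / 1.452.

q ≈ 2150 W/m²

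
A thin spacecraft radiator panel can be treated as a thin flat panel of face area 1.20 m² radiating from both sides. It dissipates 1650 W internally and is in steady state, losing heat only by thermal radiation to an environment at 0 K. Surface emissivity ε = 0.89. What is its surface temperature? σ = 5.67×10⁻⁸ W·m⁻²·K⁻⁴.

T ≈ 342 K

Steady state: internal power = radiated power, P = εσA T⁴.
Radiating area A = 2·1.20 = 2.400 m².
T⁴ = P/(εσA) = 1650/(0.89·5.67×10⁻⁸·2.400) = 1.362×10¹⁰ K⁴.
T = (1.362×10¹⁰)^(1/4).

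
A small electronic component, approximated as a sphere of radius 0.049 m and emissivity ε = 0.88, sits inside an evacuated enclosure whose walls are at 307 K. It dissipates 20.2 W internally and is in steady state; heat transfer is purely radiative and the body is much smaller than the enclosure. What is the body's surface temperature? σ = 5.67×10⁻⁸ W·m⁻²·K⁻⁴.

T ≈ 386 K

For a small grey body in a large enclosure, net radiated power = εσA(T⁴ − T_w⁴).
Steady state: P = εσA(T⁴ − T_w⁴) with A = 4πr² = 0.03017 m².
T⁴ = P/(εσA) + T_w⁴ = 20.2/(0.88·5.67×10⁻⁸·0.03017) + (307)⁴
    = 1.342×10¹⁰ + 8.883×10⁹ = 2.230×10¹⁰ K⁴.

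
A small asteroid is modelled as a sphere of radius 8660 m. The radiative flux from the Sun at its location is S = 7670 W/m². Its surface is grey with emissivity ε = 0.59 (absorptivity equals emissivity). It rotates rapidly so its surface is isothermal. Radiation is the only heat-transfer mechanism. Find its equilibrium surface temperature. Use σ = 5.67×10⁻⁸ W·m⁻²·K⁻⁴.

T ≈ 429 K

At equilibrium, absorbed power = emitted power.
Absorbing cross-section = πr² = 2.356×10⁸ m²; emitting surface = 4πr² = 9.424×10⁸ m² (ratio 4).
εS·A_cross = εσ·A_surf·T⁴  ⇒  T⁴ = S/(4σ)   (ε cancels).
T⁴ = 7670/(4·5.67×10⁻⁸) = 3.382×10¹⁰ K⁴.
T = (3.382×10¹⁰)^(1/4).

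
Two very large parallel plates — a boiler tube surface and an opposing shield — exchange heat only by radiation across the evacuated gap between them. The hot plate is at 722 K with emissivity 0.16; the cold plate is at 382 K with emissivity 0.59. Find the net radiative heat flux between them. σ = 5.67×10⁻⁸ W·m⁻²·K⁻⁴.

For two infinite grey parallel plates, q = σ(T₁⁴ − T₂⁴)/(1/ε₁ + 1/ε₂ − 1).
T₁⁴ − T₂⁴ = 2.717×10¹¹ − 2.129×10¹⁰ = 2.504×10¹¹ K⁴.
1/ε₁ + 1/ε₂ − 1 = 6.250 + 1.695 − 1 = 6.945.
q = 5.67×10⁻⁸ × 2.504×10¹¹ / 6.945.

q ≈ 2040 W/m²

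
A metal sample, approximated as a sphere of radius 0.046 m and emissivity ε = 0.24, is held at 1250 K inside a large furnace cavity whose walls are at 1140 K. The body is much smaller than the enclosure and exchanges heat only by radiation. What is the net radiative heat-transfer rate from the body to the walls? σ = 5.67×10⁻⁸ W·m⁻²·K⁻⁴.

For a small grey body in a large enclosure: P_net = εσA(T_body⁴ − T_wall⁴).
A = 4πr² = 0.02659 m²; T_body⁴ − T_wall⁴ = 2.441×10¹² − 1.689×10¹² = 7.524×10¹¹ K⁴.
|P_net| = 0.24·5.67×10⁻⁸·0.02659·7.524×10¹¹.

P_net ≈ 272 W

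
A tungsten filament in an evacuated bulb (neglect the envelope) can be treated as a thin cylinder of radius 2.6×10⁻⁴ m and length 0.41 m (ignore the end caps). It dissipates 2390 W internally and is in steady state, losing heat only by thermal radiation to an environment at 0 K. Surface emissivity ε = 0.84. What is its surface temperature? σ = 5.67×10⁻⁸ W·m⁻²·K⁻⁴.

Steady state: internal power = radiated power, P = εσA T⁴.
Radiating area A = 2πrL = 6.698×10⁻⁴ m².
T⁴ = P/(εσA) = 2390/(0.84·5.67×10⁻⁸·6.698×10⁻⁴) = 7.492×10¹³ K⁴.
T = (7.492×10¹³)^(1/4).

T ≈ 2940 K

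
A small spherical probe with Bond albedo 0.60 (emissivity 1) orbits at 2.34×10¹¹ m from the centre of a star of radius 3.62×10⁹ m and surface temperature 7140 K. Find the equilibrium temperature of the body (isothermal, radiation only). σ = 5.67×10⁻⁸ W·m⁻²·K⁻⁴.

The star's surface emits σT_*⁴; at distance d the flux is S = σT_*⁴(R_*/d)².
S = 5.67×10⁻⁸·(7140)⁴·(3.62×10⁹/2.34×10¹¹)² = 35270 W/m².
For an isothermal sphere T⁴ = (1−a)S/(4σ) = 6.220×10¹⁰ K⁴.

T ≈ 499 K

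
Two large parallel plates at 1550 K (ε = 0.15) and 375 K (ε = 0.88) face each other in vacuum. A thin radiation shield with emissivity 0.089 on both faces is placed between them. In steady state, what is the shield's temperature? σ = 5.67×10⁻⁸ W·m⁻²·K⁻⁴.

T_s ≈ 1240 K

In steady state the net flux on the hot side equals that on the cold side.
σ(T₁⁴−T_s⁴)/D₁ = σ(T_s⁴−T₂⁴)/D₂, with D₁ = 1/ε₁+1/ε_s−1 = 16.90, D₂ = 1/ε_s+1/ε₂−1 = 11.37.
Solve for T_s⁴: T_s⁴ = (D₂·T₁⁴ + D₁·T₂⁴)/(D₁+D₂) = 2.333×10¹² K⁴.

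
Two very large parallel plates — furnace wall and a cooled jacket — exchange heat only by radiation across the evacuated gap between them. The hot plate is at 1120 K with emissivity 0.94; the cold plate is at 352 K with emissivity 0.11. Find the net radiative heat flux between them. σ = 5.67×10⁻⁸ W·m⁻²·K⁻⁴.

q ≈ 9650 W/m²

For two infinite grey parallel plates, q = σ(T₁⁴ − T₂⁴)/(1/ε₁ + 1/ε₂ − 1).
T₁⁴ − T₂⁴ = 1.574×10¹² − 1.535×10¹⁰ = 1.558×10¹² K⁴.
1/ε₁ + 1/ε₂ − 1 = 1.064 + 9.091 − 1 = 9.155.
q = 5.67×10⁻⁸ × 1.558×10¹² / 9.155.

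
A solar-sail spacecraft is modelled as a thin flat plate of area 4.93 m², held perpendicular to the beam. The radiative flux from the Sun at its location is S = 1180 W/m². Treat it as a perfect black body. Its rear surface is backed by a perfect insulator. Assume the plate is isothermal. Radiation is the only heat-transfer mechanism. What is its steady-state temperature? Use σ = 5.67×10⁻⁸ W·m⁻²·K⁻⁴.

T ≈ 380 K

At equilibrium, absorbed power = emitted power.
Absorbing cross-section = A = 4.930 m²; emitting surface = A = 4.930 m² (ratio 1).
S·A_cross = εσ·A_surf·T⁴  ⇒  T⁴ = S/(1σ).
T⁴ = 1.00·1180/(1·5.67×10⁻⁸) = 2.081×10¹⁰ K⁴.
T = (2.081×10¹⁰)^(1/4).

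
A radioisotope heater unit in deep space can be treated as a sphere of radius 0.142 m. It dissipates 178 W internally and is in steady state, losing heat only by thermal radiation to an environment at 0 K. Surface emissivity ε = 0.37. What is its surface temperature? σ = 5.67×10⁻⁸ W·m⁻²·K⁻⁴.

Steady state: internal power = radiated power, P = εσA T⁴.
Radiating area A = 4πr² = 0.2534 m².
T⁴ = P/(εσA) = 178/(0.37·5.67×10⁻⁸·0.2534) = 3.348×10¹⁰ K⁴.
T = (3.348×10¹⁰)^(1/4).

T ≈ 428 K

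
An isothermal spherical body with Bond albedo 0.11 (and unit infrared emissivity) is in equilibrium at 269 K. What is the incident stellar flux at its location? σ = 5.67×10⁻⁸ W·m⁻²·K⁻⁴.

S ≈ 1330 W/m²

(1−a)S·πr² = σ·4πr²·T⁴ ⇒ S = 4σT⁴/(1−a).
S = 4·5.67×10⁻⁸·5.236×10⁹/0.890.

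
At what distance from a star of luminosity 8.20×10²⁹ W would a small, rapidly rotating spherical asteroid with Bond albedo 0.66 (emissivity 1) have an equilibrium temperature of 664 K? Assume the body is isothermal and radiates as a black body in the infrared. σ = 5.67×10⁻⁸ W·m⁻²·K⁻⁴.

For an isothermal black-emitting sphere, (1−a)S·πr² = σ·4πr²·T⁴ ⇒ S = 4σT⁴/(1−a).
S = 4·5.67×10⁻⁸·(664)⁴/0.340 = 1.297×10⁵ W/m².
Flux falls as S = L/(4πd²), so d = √(L/(4πS)) = √(8.20×10²⁹/(4π·1.297×10⁵)).

d ≈ 7.09×10¹¹ m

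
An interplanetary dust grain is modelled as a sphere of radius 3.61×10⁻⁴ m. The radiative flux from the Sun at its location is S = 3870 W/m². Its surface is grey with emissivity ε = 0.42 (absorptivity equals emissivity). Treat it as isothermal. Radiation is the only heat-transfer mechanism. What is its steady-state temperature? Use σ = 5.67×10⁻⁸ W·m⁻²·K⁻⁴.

At equilibrium, absorbed power = emitted power.
Absorbing cross-section = πr² = 4.094×10⁻⁷ m²; emitting surface = 4πr² = 1.638×10⁻⁶ m² (ratio 4).
εS·A_cross = εσ·A_surf·T⁴  ⇒  T⁴ = S/(4σ)   (ε cancels).
T⁴ = 3870/(4·5.67×10⁻⁸) = 1.706×10¹⁰ K⁴.
T = (1.706×10¹⁰)^(1/4).

T ≈ 361 K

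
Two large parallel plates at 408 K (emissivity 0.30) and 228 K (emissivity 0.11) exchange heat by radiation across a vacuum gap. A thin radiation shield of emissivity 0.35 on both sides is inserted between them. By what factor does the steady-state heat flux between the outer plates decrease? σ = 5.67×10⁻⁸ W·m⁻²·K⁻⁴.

Without shield: q₀ = σΔ(T⁴)/(1/ε₁+1/ε₂−1) with denominator 11.42.
With shield the two gaps are in series; the resistances add: (1/ε₁+1/ε_s−1)+(1/ε_s+1/ε₂−1) = 5.190+10.95 = 16.14.
Heat-flux ratio q₀/q = 16.14/11.42.

factor ≈ 1.41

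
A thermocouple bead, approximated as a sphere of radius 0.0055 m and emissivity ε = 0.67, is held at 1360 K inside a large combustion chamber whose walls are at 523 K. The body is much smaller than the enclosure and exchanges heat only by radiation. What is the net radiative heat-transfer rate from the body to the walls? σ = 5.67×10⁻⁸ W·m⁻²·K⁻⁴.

P_net ≈ 48.3 W

For a small grey body in a large enclosure: P_net = εσA(T_body⁴ − T_wall⁴).
A = 4πr² = 3.801×10⁻⁴ m²; T_body⁴ − T_wall⁴ = 3.421×10¹² − 7.482×10¹⁰ = 3.346×10¹² K⁴.
|P_net| = 0.67·5.67×10⁻⁸·3.801×10⁻⁴·3.346×10¹².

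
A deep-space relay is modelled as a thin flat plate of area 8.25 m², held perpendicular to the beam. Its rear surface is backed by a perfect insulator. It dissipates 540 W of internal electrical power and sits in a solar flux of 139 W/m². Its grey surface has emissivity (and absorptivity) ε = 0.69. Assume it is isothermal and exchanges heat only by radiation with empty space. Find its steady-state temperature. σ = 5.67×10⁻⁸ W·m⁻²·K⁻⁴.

At steady state, absorbed solar power + internal power = radiated power.
Absorbed: α·S·A_cross = 0.69·139·8.250 = 791.3 W (cross-section A).
Total input = 791.3 + 540 = 1331 W.
Radiated: εσ·A_surf·T⁴ with A_surf = A = 8.250 m².
T⁴ = 1331/(0.69·5.67×10⁻⁸·8.250) = 4.125×10⁹ K⁴.

T ≈ 253 K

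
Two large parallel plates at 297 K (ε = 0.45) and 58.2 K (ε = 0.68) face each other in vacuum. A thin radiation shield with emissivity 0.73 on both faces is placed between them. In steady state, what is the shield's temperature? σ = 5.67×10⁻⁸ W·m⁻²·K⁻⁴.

In steady state the net flux on the hot side equals that on the cold side.
σ(T₁⁴−T_s⁴)/D₁ = σ(T_s⁴−T₂⁴)/D₂, with D₁ = 1/ε₁+1/ε_s−1 = 2.592, D₂ = 1/ε_s+1/ε₂−1 = 1.840.
Solve for T_s⁴: T_s⁴ = (D₂·T₁⁴ + D₁·T₂⁴)/(D₁+D₂) = 3.237×10⁹ K⁴.

T_s ≈ 239 K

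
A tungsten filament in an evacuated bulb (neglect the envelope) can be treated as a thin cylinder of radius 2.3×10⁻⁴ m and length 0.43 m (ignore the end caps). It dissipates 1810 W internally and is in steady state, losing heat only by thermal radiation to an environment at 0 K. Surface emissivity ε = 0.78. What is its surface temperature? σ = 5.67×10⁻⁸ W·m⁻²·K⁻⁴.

Steady state: internal power = radiated power, P = εσA T⁴.
Radiating area A = 2πrL = 6.214×10⁻⁴ m².
T⁴ = P/(εσA) = 1810/(0.78·5.67×10⁻⁸·6.214×10⁻⁴) = 6.586×10¹³ K⁴.
T = (6.586×10¹³)^(1/4).

T ≈ 2850 K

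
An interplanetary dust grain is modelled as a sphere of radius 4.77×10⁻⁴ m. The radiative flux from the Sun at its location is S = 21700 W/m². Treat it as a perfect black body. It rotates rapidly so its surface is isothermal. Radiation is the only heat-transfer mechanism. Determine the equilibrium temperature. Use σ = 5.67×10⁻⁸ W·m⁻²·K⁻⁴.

At equilibrium, absorbed power = emitted power.
Absorbing cross-section = πr² = 7.148×10⁻⁷ m²; emitting surface = 4πr² = 2.859×10⁻⁶ m² (ratio 4).
S·A_cross = εσ·A_surf·T⁴  ⇒  T⁴ = S/(4σ).
T⁴ = 1.00·21700/(4·5.67×10⁻⁸) = 9.568×10¹⁰ K⁴.
T = (9.568×10¹⁰)^(1/4).

T ≈ 556 K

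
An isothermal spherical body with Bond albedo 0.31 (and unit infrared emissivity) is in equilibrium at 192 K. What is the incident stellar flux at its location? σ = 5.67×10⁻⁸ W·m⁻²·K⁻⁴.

(1−a)S·πr² = σ·4πr²·T⁴ ⇒ S = 4σT⁴/(1−a).
S = 4·5.67×10⁻⁸·1.359×10⁹/0.690.

S ≈ 447 W/m²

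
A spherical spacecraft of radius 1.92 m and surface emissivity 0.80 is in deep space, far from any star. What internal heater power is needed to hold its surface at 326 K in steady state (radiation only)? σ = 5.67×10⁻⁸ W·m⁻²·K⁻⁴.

P ≈ 23700 W

P = εσ·4πr²·T⁴.
4πr² = 46.32 m²; T⁴ = 1.129×10¹⁰ K⁴.
P = 0.80·5.67×10⁻⁸·46.32·1.129×10¹⁰.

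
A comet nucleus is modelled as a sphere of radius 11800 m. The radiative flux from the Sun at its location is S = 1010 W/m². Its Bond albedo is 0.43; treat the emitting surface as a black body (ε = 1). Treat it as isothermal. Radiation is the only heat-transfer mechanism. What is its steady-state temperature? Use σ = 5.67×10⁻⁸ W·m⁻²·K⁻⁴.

At equilibrium, absorbed power = emitted power.
Absorbing cross-section = πr² = 4.374×10⁸ m²; emitting surface = 4πr² = 1.750×10⁹ m² (ratio 4).
(1−a)S·A_cross = εσ·A_surf·T⁴  ⇒  T⁴ = (1−a)S/(4σ).
T⁴ = 0.570·1010/(4·5.67×10⁻⁸) = 2.538×10⁹ K⁴.
T = (2.538×10⁹)^(1/4).

T ≈ 224 K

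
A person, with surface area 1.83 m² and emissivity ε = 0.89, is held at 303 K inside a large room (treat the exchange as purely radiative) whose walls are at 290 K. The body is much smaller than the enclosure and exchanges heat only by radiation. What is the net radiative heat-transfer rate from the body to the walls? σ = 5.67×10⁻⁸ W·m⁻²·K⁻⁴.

P_net ≈ 125 W

For a small grey body in a large enclosure: P_net = εσA(T_body⁴ − T_wall⁴).
A = 1.83 m²; T_body⁴ − T_wall⁴ = 8.429×10⁹ − 7.073×10⁹ = 1.356×10⁹ K⁴.
|P_net| = 0.89·5.67×10⁻⁸·1.830·1.356×10⁹.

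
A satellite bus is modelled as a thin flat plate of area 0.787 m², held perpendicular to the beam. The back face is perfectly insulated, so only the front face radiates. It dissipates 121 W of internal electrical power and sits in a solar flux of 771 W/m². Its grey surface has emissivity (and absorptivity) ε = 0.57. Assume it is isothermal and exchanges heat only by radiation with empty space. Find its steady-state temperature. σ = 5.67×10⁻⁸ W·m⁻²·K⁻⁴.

At steady state, absorbed solar power + internal power = radiated power.
Absorbed: α·S·A_cross = 0.57·771·0.7870 = 345.9 W (cross-section A).
Total input = 345.9 + 121 = 466.9 W.
Radiated: εσ·A_surf·T⁴ with A_surf = A = 0.7870 m².
T⁴ = 466.9/(0.57·5.67×10⁻⁸·0.7870) = 1.836×10¹⁰ K⁴.

T ≈ 368 K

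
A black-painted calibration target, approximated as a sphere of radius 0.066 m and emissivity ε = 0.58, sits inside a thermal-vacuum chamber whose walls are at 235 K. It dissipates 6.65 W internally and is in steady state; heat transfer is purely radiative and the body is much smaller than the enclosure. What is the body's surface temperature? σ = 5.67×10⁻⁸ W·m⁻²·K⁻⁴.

T ≈ 287 K

For a small grey body in a large enclosure, net radiated power = εσA(T⁴ − T_w⁴).
Steady state: P = εσA(T⁴ − T_w⁴) with A = 4πr² = 0.05474 m².
T⁴ = P/(εσA) + T_w⁴ = 6.65/(0.58·5.67×10⁻⁸·0.05474) + (235)⁴
    = 3.694×10⁹ + 3.050×10⁹ = 6.744×10⁹ K⁴.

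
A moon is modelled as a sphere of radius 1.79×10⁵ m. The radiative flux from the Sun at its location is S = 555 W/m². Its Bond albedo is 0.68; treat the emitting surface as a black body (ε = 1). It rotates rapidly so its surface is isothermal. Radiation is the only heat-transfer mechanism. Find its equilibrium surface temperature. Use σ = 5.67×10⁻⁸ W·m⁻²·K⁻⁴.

At equilibrium, absorbed power = emitted power.
Absorbing cross-section = πr² = 1.007×10¹¹ m²; emitting surface = 4πr² = 4.026×10¹¹ m² (ratio 4).
(1−a)S·A_cross = εσ·A_surf·T⁴  ⇒  T⁴ = (1−a)S/(4σ).
T⁴ = 0.320·555/(4·5.67×10⁻⁸) = 7.831×10⁸ K⁴.
T = (7.831×10⁸)^(1/4).

T ≈ 167 K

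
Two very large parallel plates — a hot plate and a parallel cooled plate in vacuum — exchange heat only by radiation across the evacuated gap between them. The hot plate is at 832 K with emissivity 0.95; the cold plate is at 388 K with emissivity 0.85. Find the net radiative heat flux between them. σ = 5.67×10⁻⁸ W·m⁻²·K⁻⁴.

For two infinite grey parallel plates, q = σ(T₁⁴ − T₂⁴)/(1/ε₁ + 1/ε₂ − 1).
T₁⁴ − T₂⁴ = 4.792×10¹¹ − 2.266×10¹⁰ = 4.565×10¹¹ K⁴.
1/ε₁ + 1/ε₂ − 1 = 1.053 + 1.176 − 1 = 1.229.
q = 5.67×10⁻⁸ × 4.565×10¹¹ / 1.229.

q ≈ 21100 W/m²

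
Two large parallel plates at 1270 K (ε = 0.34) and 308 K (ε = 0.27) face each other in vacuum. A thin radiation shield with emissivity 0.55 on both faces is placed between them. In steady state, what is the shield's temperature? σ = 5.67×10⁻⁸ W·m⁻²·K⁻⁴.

In steady state the net flux on the hot side equals that on the cold side.
σ(T₁⁴−T_s⁴)/D₁ = σ(T_s⁴−T₂⁴)/D₂, with D₁ = 1/ε₁+1/ε_s−1 = 3.759, D₂ = 1/ε_s+1/ε₂−1 = 4.522.
Solve for T_s⁴: T_s⁴ = (D₂·T₁⁴ + D₁·T₂⁴)/(D₁+D₂) = 1.425×10¹² K⁴.

T_s ≈ 1090 K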